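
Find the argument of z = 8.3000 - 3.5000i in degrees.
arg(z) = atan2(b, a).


Re = 8.3, Im = -3.5
arg = atan2(-3.5, 8.3) = -22.8645 degrees

arg(z) = -22.8645 degrees


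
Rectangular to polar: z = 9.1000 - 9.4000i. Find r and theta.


r = sqrt(82.81+88.36) = sqrt(171.17) = 13.0832
theta = atan2(-9.4, 9.1) = -45.9290 degrees

r = 13.0832, theta = -45.9290 degrees


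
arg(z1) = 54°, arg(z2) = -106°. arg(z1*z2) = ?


arg(z1*z2) = 54° - 106° = -52°
Normalized to (-180°, 180°]: -52°

-52°


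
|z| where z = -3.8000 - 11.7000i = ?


|z| = sqrt((-3.8)^2 + (-11.7)^2) = sqrt(14.44 + 136.89) = sqrt(151.33) = 12.3016

|z| = 12.3016


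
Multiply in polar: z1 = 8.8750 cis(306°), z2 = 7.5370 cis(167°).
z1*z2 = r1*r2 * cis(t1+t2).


r = 8.8750 * 7.5370 = 66.8909
theta = 306° + 167° = 473° = 113° (mod 360)

66.8909 cis(113°)


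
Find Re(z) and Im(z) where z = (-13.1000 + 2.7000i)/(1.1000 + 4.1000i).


Multiply by conjugate: (-13.1000 + 2.7000i)(1.1000 - 4.1000i) / (1.1^2 + 4.1^2)
Numerator real = -13.1*1.1 + 2.7*4.1 = -3.34
Numerator imag = 2.7*1.1 - (-13.1)*4.1 = 56.68
Denominator = 18.02
Re(z) = -3.34/18.02 = -0.1853
Im(z) = 56.68/18.02 = 3.1454

Re(z) = -0.1853, Im(z) = 3.1454


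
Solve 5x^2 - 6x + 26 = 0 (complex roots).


disc = (-6)^2 - 4*5*26 = 36 - 520 = -484
sqrt(|disc|) = sqrt(484) = 22.0000
Real part = 6/(2*5) = 0.6000
Imag part = 22.0000/(2*5) = 2.2000

0.6000 ± 2.2000i


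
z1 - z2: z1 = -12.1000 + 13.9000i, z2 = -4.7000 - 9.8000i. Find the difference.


Real: -12.1 + 4.7 = -7.4
Imag: 13.9 + 9.8 = 23.7

-7.4000 + 23.7000i


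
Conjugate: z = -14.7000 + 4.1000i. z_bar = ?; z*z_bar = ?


z_bar = -14.7000 - 4.1000i
z*z_bar = (-14.7)^2 + 4.1^2 = 216.09 + 16.81 = 232.9

z_bar = -14.7000 - 4.1000i, z*z_bar = 232.9


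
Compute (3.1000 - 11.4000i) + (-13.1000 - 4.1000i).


Real: 3.1 - 13.1 = -10
Imag: -11.4 - 4.1 = -15.5

-10.0000 - 15.5000i


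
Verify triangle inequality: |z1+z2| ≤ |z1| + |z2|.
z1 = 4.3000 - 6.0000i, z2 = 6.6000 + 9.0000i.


|z1| = sqrt(4.3^2 + (-6)^2) = sqrt(54.49) = 7.3817
|z2| = sqrt(6.6^2 + 9^2) = sqrt(124.56) = 11.1606
z1+z2 = 10.9000 + 3.0000i
|z1+z2| = sqrt(127.81) = 11.3053
|z1|+|z2| = 7.3817 + 11.1606 = 18.5423

|z1+z2| = 11.3053 ≤ |z1|+|z2| = 18.5423 (verified)


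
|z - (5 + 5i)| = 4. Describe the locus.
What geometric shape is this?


|z - z0| = r is a circle with center z0 and radius r.
Center = (5, 5), radius = 4

Circle with center (5, 5) and radius 4


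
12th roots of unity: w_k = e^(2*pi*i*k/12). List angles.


The 12th roots of unity are cis(360k/12°) for k=0..11
Angle step = 360/12 = 30°
Primitive root: cis(30°)
Primitive root = 0.8660 + 0.5000i

12 roots at angles: 0°, 30°, 60°, 90°, 120°, 150°, 180°, 210°, 240°, 270°, 300°, 330°


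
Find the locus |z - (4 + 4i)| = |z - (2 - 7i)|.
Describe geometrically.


Equal distances means the locus is the perpendicular bisector of z1 and z2.
Midpoint = ((4+2)/2, (4+(-7))/2) = (3.0000, -1.5000)

Perpendicular bisector through (3.0000, -1.5000)


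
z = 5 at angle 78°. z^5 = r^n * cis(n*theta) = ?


r^5 = 5^5 = 3125
n*theta = 5*78° = 390° = 30° (mod 360)
a = 3125*cos(30°) = 2706.3294
b = 3125*sin(30°) = 1562.5000

3125 cis(30°) = 2706.3294 + 1562.5000i


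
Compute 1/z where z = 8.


|z|^2 = 64+0 = 64
1/z = (8 - 0i)/64

1/z = 0.1250 + 0i


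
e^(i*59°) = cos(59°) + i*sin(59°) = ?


cos(59°) = 0.5150
sin(59°) = 0.8572

e^(i*59°) = 0.5150 + 0.8572i


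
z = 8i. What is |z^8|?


|z| = sqrt(0+64) = sqrt(64) = 8
|z^8| = |z|^8 = 8^8 = 16777216

|z^8| = 16777216


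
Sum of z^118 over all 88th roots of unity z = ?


The roots are w_k = w^k with w = e^(2*pi*i/88), and (w^k)^118 = (w^118)^k.
So S = 1 + u + u^2 + ... + u^(87) with u = w^118.
118 = 1*88 + 30, so 118 is not a multiple of 88: u = (w^88)^1 * w^30 = w^30 ≠ 1 (w is a primitive 88th root), while u^88 = (w^88)^118 = 1.
Geometric series: S = (1 - u^88)/(1 - u) = (1 - 1)/(1 - u) = 0

S = 0


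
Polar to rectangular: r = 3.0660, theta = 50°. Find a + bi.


a = 3.0660*cos(50°) = 3.0660*0.6428 = 1.9708
b = 3.0660*sin(50°) = 3.0660*0.76604 = 2.3487

1.9708 + 2.3487i


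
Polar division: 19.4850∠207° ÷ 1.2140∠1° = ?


r = 19.4850 / 1.2140 = 16.0502
theta = 207° - 1° = 206° = 206° (mod 360)

16.0502 cis(206°)


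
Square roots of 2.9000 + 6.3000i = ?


|z| = sqrt(8.41+39.69) = 6.9354
sqrt((|z|+a)/2) = sqrt((6.9354+2.9)/2) = sqrt(4.9177) = 2.2176
sqrt((|z|-a)/2) = sqrt((6.9354-2.9)/2) = sqrt(2.0177) = 1.4205

±(2.2176 + 1.4205i) i.e. 2.2176 + 1.4205i and -2.2176 - 1.4205i


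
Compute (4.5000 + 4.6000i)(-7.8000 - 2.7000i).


Real = 4.5*(-7.8) - 4.6*(-2.7) = -35.1 - (-12.42) = -22.68
Imag = 4.5*(-2.7) - (7.8)*4.6 = -12.15 - (35.88) = -48.03

-22.6800 - 48.0300i


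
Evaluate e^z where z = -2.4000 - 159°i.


e^-2.4000 = 0.0907
cos(-159°) = -0.9336
sin(-159°) = -0.3584
Real = 0.0907*(-0.9336) = -0.0847
Imag = 0.0907*(-0.3584) = -0.0325

-0.0847 - 0.0325i


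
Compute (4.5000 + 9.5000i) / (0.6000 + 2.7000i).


Conjugate of z2 = 0.6000 - 2.7000i
Numerator: (4.5000 + 9.5000i)(0.6000 - 2.7000i) = 28.3500 - 6.4500i
Denominator: 0.6^2 + 2.7^2 = 7.65
Result = (28.3500 - 6.4500i)/7.65

3.7059 - 0.8431i


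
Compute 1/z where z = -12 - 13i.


|z|^2 = 144+169 = 313
1/z = (-12 + 13i)/313

1/z = -0.0383 + 0.0415i


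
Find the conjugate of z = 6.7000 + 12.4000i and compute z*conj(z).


z_bar = 6.7000 - 12.4000i
z*z_bar = 6.7^2 + 12.4^2 = 44.89 + 153.76 = 198.65

z_bar = 6.7000 - 12.4000i, z*z_bar = 198.65


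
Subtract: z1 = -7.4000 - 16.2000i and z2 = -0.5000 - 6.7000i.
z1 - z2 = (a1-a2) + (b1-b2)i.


Real: -7.4 + 0.5 = -6.9
Imag: -16.2 + 6.7 = -9.5

-6.9000 - 9.5000i


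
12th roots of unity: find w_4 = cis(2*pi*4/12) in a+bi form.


Angle = 360*4/12 = 120°
a = cos(120°) = -0.5000
b = sin(120°) = 0.8660

-0.5000 + 0.8660i


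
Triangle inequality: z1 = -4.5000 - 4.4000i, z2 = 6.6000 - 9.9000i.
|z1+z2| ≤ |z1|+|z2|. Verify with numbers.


|z1| = sqrt((-4.5)^2 + (-4.4)^2) = sqrt(39.61) = 6.2936
|z2| = sqrt(6.6^2 + (-9.9)^2) = sqrt(141.57) = 11.8983
z1+z2 = 2.1000 - 14.3000i
|z1+z2| = sqrt(208.9) = 14.4534
|z1|+|z2| = 6.2936 + 11.8983 = 18.1919

|z1+z2| = 14.4534 ≤ |z1|+|z2| = 18.1919 (verified)


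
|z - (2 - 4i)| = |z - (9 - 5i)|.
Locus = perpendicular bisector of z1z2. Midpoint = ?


Equal distances means the locus is the perpendicular bisector of z1 and z2.
Midpoint = ((2+9)/2, (-4+(-5))/2) = (5.5000, -4.5000)

Perpendicular bisector through (5.5000, -4.5000)


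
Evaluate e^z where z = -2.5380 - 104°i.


e^-2.5380 = 0.0790
cos(-104°) = -0.2419
sin(-104°) = -0.9703
Real = 0.0790*(-0.2419) = -0.0191
Imag = 0.0790*(-0.9703) = -0.0767

-0.0191 - 0.0767i


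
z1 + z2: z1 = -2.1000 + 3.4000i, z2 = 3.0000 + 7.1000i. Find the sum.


Real: -2.1 + 3 = 0.9
Imag: 3.4 + 7.1 = 10.5

0.9000 + 10.5000i


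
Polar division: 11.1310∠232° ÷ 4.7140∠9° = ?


r = 11.1310 / 4.7140 = 2.3613
theta = 232° - 9° = 223° = 223° (mod 360)

2.3613 cis(223°)


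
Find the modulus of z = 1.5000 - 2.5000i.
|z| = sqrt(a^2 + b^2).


|z| = sqrt(1.5^2 + (-2.5)^2) = sqrt(2.25 + 6.25) = sqrt(8.5) = 2.9155

|z| = 2.9155


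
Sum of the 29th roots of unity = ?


The sum of all 29th roots of unity is 0.
Geometric series: (1 - w^29)/(1 - w) = (1-1)/(1-w) = 0 since w^29 = 1, w ≠ 1.
Alternatively: coefficient of z^28 in z^29 - 1 is 0.

0


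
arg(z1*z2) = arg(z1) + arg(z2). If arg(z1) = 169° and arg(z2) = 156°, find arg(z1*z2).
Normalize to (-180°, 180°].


arg(z1*z2) = 169° + 156° = 325°
Normalized to (-180°, 180°]: -35°

-35°


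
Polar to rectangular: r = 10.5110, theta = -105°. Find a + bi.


a = 10.5110*cos(-105°) = 10.5110*(-0.258819) = -2.7204
b = 10.5110*sin(-105°) = 10.5110*(-0.965926) = -10.1528

-2.7204 - 10.1528i


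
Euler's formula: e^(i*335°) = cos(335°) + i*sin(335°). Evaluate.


cos(335°) = 0.9063
sin(335°) = -0.4226

e^(i*335°) = 0.9063 - 0.4226i


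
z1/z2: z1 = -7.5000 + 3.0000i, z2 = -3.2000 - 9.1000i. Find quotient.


Conjugate of z2 = -3.2000 + 9.1000i
Numerator: (-7.5000 + 3.0000i)(-3.2000 + 9.1000i) = -3.3000 - 77.8500i
Denominator: (-3.2)^2 + (-9.1)^2 = 93.05
Result = (-3.3000 - 77.8500i)/93.05

-0.0355 - 0.8366i


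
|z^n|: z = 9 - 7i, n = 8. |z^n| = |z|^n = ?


|z| = sqrt(81+49) = sqrt(130) = 11.4018
|z^8| = |z|^8 = (sqrt(130))^8 = 130^4 = 285610000

|z^8| = 285610000


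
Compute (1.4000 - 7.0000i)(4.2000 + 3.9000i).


Real = 1.4*4.2 - (-7)*3.9 = 5.88 - (-27.3) = 33.18
Imag = 1.4*3.9 + 4.2*(-7) = 5.46 - (29.4) = -23.94

33.1800 - 23.9400i


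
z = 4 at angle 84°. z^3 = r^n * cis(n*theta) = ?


r^3 = 4^3 = 64
n*theta = 3*84° = 252° = 252° (mod 360)
a = 64*cos(252°) = -19.7771
b = 64*sin(252°) = -60.8676

64 cis(252°) = -19.7771 - 60.8676i


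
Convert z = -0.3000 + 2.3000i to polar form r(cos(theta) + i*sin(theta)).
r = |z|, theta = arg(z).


r = sqrt(0.09+5.29) = sqrt(5.38) = 2.3195
theta = atan2(2.3, -0.3) = 97.4314 degrees

r = 2.3195, theta = 97.4314 degrees


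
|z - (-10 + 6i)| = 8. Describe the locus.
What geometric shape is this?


|z - z0| = r is a circle with center z0 and radius r.
Center = (-10, 6), radius = 8

Circle with center (-10, 6) and radius 8


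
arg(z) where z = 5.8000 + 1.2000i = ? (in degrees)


Re = 5.8, Im = 1.2
arg = atan2(1.2, 5.8) = 11.6894 degrees

arg(z) = 11.6894 degrees


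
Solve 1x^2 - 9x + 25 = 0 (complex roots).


disc = (-9)^2 - 4*1*25 = 81 - 100 = -19
sqrt(|disc|) = sqrt(19) = 4.3589
Real part = 9/(2*1) = 4.5000
Imag part = 4.3589/(2*1) = 2.1794

4.5000 ± 2.1794i


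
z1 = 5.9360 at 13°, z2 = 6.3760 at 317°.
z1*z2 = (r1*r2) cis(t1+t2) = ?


r = 5.9360 * 6.3760 = 37.8479
theta = 13° + 317° = 330° = 330° (mod 360)

37.8479 cis(330°)


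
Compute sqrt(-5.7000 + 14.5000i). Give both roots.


|z| = sqrt(32.49+210.25) = 15.5801
sqrt((|z|+a)/2) = sqrt((15.5801+(-5.7))/2) = sqrt(4.9401) = 2.2226
sqrt((|z|-a)/2) = sqrt((15.5801-(-5.7))/2) = sqrt(10.6401) = 3.2619

±(2.2226 + 3.2619i) i.e. 2.2226 + 3.2619i and -2.2226 - 3.2619i


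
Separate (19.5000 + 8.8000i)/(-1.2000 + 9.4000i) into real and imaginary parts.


Multiply by conjugate: (19.5000 + 8.8000i)(-1.2000 - 9.4000i) / ((-1.2)^2 + 9.4^2)
Numerator real = 19.5*(-1.2) + 8.8*9.4 = 59.32
Numerator imag = 8.8*(-1.2) - 19.5*9.4 = -193.86
Denominator = 89.8
Re(z) = 59.32/89.8 = 0.6606
Im(z) = -193.86/89.8 = -2.1588

Re(z) = 0.6606, Im(z) = -2.1588


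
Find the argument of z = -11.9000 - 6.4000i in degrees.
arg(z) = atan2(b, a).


Re = -11.9, Im = -6.4
arg = atan2(-6.4, -11.9) = -151.7280 degrees

arg(z) = -151.7280 degrees


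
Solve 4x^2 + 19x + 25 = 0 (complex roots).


disc = 19^2 - 4*4*25 = 361 - 400 = -39
sqrt(|disc|) = sqrt(39) = 6.2450
Real part = -19/(2*4) = -2.3750
Imag part = 6.2450/(2*4) = 0.7806

-2.3750 ± 0.7806i


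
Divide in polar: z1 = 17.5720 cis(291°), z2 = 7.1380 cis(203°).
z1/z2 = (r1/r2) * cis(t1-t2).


r = 17.5720 / 7.1380 = 2.4618
theta = 291° - 203° = 88° = 88° (mod 360)

2.4618 cis(88°)


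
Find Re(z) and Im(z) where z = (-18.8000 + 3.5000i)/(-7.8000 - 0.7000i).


Multiply by conjugate: (-18.8000 + 3.5000i)(-7.8000 + 0.7000i) / ((-7.8)^2 + (-0.7)^2)
Numerator real = -18.8*(-7.8) + 3.5*(-0.7) = 144.19
Numerator imag = 3.5*(-7.8) - (-18.8)*(-0.7) = -40.46
Denominator = 61.33
Re(z) = 144.19/61.33 = 2.3511
Im(z) = -40.46/61.33 = -0.6597

Re(z) = 2.3511, Im(z) = -0.6597


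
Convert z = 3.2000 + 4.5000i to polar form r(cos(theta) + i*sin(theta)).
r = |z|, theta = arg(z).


r = sqrt(10.24+20.25) = sqrt(30.49) = 5.5218
theta = atan2(4.5, 3.2) = 54.5829 degrees

r = 5.5218, theta = 54.5829 degrees


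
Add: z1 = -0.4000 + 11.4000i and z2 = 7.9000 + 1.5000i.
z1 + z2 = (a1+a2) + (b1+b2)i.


Real: -0.4 + 7.9 = 7.5
Imag: 11.4 + 1.5 = 12.9

7.5000 + 12.9000i


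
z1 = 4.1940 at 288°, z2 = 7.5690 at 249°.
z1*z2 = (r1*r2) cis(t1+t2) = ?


r = 4.1940 * 7.5690 = 31.7444
theta = 288° + 249° = 537° = 177° (mod 360)

31.7444 cis(177°)


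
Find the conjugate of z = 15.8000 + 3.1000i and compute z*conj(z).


z_bar = 15.8000 - 3.1000i
z*z_bar = 15.8^2 + 3.1^2 = 249.64 + 9.61 = 259.25

z_bar = 15.8000 - 3.1000i, z*z_bar = 259.25


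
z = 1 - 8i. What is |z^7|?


|z| = sqrt(1+64) = sqrt(65) = 8.0623
|z^7| = |z|^7 = (sqrt(65))^7 = 65^3 * sqrt(65) = 274625*sqrt(65)

|z^7| = 274625*sqrt(65) ≈ 2214097.5341


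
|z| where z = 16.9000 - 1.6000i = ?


|z| = sqrt(16.9^2 + (-1.6)^2) = sqrt(285.61 + 2.56) = sqrt(288.17) = 16.9756

|z| = 16.9756


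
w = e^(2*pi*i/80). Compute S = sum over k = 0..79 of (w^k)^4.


The roots are w_k = w^k with w = e^(2*pi*i/80), and (w^k)^4 = (w^4)^k.
So S = 1 + u + u^2 + ... + u^(79) with u = w^4.
4 = 0*80 + 4, so 4 is not a multiple of 80: u = w^4 ≠ 1 (w is a primitive 80th root), while u^80 = (w^80)^4 = 1.
Geometric series: S = (1 - u^80)/(1 - u) = (1 - 1)/(1 - u) = 0

S = 0


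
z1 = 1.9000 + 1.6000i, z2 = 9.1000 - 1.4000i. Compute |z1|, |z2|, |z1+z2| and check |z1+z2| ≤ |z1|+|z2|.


|z1| = sqrt(1.9^2 + 1.6^2) = sqrt(6.17) = 2.4839
|z2| = sqrt(9.1^2 + (-1.4)^2) = sqrt(84.77) = 9.2071
z1+z2 = 11.0000 + 0.2000i
|z1+z2| = sqrt(121.04) = 11.0018
|z1|+|z2| = 2.4839 + 9.2071 = 11.6910

|z1+z2| = 11.0018 ≤ |z1|+|z2| = 11.6910 (verified)


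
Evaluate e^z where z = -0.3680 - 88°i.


e^-0.3680 = 0.6921
cos(-88°) = 0.0349
sin(-88°) = -0.9994
Real = 0.6921*0.0349 = 0.0242
Imag = 0.6921*(-0.9994) = -0.6917

0.0242 - 0.6917i


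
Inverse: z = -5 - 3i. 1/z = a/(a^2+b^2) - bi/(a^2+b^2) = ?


|z|^2 = 25+9 = 34
1/z = (-5 + 3i)/34

1/z = -0.1471 + 0.0882i


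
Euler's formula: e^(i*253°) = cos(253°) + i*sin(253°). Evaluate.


cos(253°) = -0.2924
sin(253°) = -0.9563

e^(i*253°) = -0.2924 - 0.9563i


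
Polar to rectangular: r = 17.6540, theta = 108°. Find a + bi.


a = 17.6540*cos(108°) = 17.6540*(-0.30902) = -5.4554
b = 17.6540*sin(108°) = 17.6540*0.95106 = 16.7900

-5.4554 + 16.7900i


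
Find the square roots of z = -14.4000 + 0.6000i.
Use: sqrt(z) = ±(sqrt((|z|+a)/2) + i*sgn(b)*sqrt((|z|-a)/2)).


|z| = sqrt(207.36+0.36) = 14.4125
sqrt((|z|+a)/2) = sqrt((14.4125+(-14.4))/2) = sqrt(0.0062) = 0.0790
sqrt((|z|-a)/2) = sqrt((14.4125-(-14.4))/2) = sqrt(14.4062) = 3.7956

±(0.0790 + 3.7956i) i.e. 0.0790 + 3.7956i and -0.0790 - 3.7956i


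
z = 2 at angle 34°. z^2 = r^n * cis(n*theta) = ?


r^2 = 2^2 = 4
n*theta = 2*34° = 68° = 68° (mod 360)
a = 4*cos(68°) = 1.4984
b = 4*sin(68°) = 3.7087

4 cis(68°) = 1.4984 + 3.7087i


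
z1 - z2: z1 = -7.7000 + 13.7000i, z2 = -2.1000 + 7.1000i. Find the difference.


Real: -7.7 + 2.1 = -5.6
Imag: 13.7 - 7.1 = 6.6

-5.6000 + 6.6000i


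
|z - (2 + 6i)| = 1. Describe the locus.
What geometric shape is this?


|z - z0| = r is a circle with center z0 and radius r.
Center = (2, 6), radius = 1

Circle with center (2, 6) and radius 1


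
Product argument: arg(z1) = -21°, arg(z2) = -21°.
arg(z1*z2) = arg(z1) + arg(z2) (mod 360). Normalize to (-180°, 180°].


arg(z1*z2) = -21° - 21° = -42°
Normalized to (-180°, 180°]: -42°

-42°


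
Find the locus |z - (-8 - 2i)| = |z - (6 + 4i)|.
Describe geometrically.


Equal distances means the locus is the perpendicular bisector of z1 and z2.
Midpoint = ((-8+6)/2, (-2+4)/2) = (-1.0000, 1.0000)

Perpendicular bisector through (-1.0000, 1.0000)


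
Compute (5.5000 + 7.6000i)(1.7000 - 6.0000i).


Real = 5.5*1.7 - 7.6*(-6) = 9.35 - (-45.6) = 54.95
Imag = 5.5*(-6) + 1.7*7.6 = -33 + 12.92 = -20.08

54.9500 - 20.0800i


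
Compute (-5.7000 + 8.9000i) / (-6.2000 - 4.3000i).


Conjugate of z2 = -6.2000 + 4.3000i
Numerator: (-5.7000 + 8.9000i)(-6.2000 + 4.3000i) = -2.9300 - 79.6900i
Denominator: (-6.2)^2 + (-4.3)^2 = 56.93
Result = (-2.9300 - 79.6900i)/56.93

-0.0515 - 1.3998i


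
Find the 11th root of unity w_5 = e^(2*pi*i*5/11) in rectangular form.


Angle = 360*5/11 = 163.6364°
a = cos(163.6364°) = -0.9595
b = sin(163.6364°) = 0.2817

-0.9595 + 0.2817i


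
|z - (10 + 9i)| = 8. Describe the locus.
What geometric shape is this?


|z - z0| = r is a circle with center z0 and radius r.
Center = (10, 9), radius = 8

Circle with center (10, 9) and radius 8


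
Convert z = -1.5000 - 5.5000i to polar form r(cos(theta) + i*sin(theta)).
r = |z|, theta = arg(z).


r = sqrt(2.25+30.25) = sqrt(32.5) = 5.7009
theta = atan2(-5.5, -1.5) = -105.2551 degrees

r = 5.7009, theta = -105.2551 degrees


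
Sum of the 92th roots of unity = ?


The sum of all 92th roots of unity is 0.
Geometric series: (1 - w^92)/(1 - w) = (1-1)/(1-w) = 0 since w^92 = 1, w ≠ 1.
Alternatively: coefficient of z^91 in z^92 - 1 is 0.

0


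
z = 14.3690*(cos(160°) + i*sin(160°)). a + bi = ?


a = 14.3690*cos(160°) = 14.3690*(-0.93969) = -13.5024
b = 14.3690*sin(160°) = 14.3690*0.34202 = 4.9145

-13.5024 + 4.9145i


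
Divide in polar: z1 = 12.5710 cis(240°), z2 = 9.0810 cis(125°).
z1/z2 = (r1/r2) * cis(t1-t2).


r = 12.5710 / 9.0810 = 1.3843
theta = 240° - 125° = 115° = 115° (mod 360)

1.3843 cis(115°)


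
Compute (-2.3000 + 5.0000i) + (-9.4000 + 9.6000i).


Real: -2.3 - 9.4 = -11.7
Imag: 5 + 9.6 = 14.6

-11.7000 + 14.6000i


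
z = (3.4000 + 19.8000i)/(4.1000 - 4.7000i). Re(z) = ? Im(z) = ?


Multiply by conjugate: (3.4000 + 19.8000i)(4.1000 + 4.7000i) / (4.1^2 + (-4.7)^2)
Numerator real = 3.4*4.1 + 19.8*(-4.7) = -79.12
Numerator imag = 19.8*4.1 - 3.4*(-4.7) = 97.16
Denominator = 38.9
Re(z) = -79.12/38.9 = -2.0339
Im(z) = 97.16/38.9 = 2.4977

Re(z) = -2.0339, Im(z) = 2.4977


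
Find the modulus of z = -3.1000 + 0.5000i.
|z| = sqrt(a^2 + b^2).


|z| = sqrt((-3.1)^2 + 0.5^2) = sqrt(9.61 + 0.25) = sqrt(9.86) = 3.1401

|z| = 3.1401


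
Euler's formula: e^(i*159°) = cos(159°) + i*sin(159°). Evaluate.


cos(159°) = -0.9336
sin(159°) = 0.3584

e^(i*159°) = -0.9336 + 0.3584i


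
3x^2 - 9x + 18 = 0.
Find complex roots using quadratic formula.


disc = (-9)^2 - 4*3*18 = 81 - 216 = -135
sqrt(|disc|) = sqrt(135) = 11.6190
Real part = 9/(2*3) = 1.5000
Imag part = 11.6190/(2*3) = 1.9365

1.5000 ± 1.9365i


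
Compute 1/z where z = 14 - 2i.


|z|^2 = 196+4 = 200
1/z = (14 + 2i)/200

1/z = 0.0700 + 0.0100i


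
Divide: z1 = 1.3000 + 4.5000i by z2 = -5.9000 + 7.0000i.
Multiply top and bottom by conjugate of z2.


Conjugate of z2 = -5.9000 - 7.0000i
Numerator: (1.3000 + 4.5000i)(-5.9000 - 7.0000i) = 23.8300 - 35.6500i
Denominator: (-5.9)^2 + 7^2 = 83.81
Result = (23.8300 - 35.6500i)/83.81

0.2843 - 0.4254i


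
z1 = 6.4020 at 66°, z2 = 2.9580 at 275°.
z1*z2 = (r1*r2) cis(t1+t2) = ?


r = 6.4020 * 2.9580 = 18.9371
theta = 66° + 275° = 341° = 341° (mod 360)

18.9371 cis(341°)


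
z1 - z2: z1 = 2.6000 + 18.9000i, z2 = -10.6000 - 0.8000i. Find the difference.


Real: 2.6 + 10.6 = 13.2
Imag: 18.9 + 0.8 = 19.7

13.2000 + 19.7000i


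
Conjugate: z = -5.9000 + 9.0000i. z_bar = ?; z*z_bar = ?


z_bar = -5.9000 - 9.0000i
z*z_bar = (-5.9)^2 + 9^2 = 34.81 + 81 = 115.81

z_bar = -5.9000 - 9.0000i, z*z_bar = 115.81


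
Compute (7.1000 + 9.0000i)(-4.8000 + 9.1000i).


Real = 7.1*(-4.8) - 9*9.1 = -34.08 - 81.9 = -115.98
Imag = 7.1*9.1 - (4.8)*9 = 64.61 - (43.2) = 21.41

-115.9800 + 21.4100i


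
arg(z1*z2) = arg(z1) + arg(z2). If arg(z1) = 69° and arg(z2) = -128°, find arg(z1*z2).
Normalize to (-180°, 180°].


arg(z1*z2) = 69° - 128° = -59°
Normalized to (-180°, 180°]: -59°

-59°


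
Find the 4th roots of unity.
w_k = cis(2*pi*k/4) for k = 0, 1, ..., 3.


The 4th roots of unity are cis(360k/4°) for k=0..3
Angle step = 360/4 = 90°
Primitive root: cis(90°)
Primitive root = 0 + 1.0000i

4 roots at angles: 0°, 90°, 180°, 270°


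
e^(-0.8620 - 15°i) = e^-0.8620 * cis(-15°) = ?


e^-0.8620 = 0.4223
cos(-15°) = 0.9659
sin(-15°) = -0.2588
Real = 0.4223*0.9659 = 0.4079
Imag = 0.4223*(-0.2588) = -0.1093

0.4079 - 0.1093i


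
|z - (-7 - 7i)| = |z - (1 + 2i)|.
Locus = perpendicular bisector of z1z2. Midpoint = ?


Equal distances means the locus is the perpendicular bisector of z1 and z2.
Midpoint = ((-7+1)/2, (-7+2)/2) = (-3.0000, -2.5000)

Perpendicular bisector through (-3.0000, -2.5000)


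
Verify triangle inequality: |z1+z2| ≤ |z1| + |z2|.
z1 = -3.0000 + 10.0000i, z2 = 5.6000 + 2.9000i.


|z1| = sqrt((-3)^2 + 10^2) = sqrt(109) = 10.4403
|z2| = sqrt(5.6^2 + 2.9^2) = sqrt(39.77) = 6.3063
z1+z2 = 2.6000 + 12.9000i
|z1+z2| = sqrt(173.17) = 13.1594
|z1|+|z2| = 10.4403 + 6.3063 = 16.7466

|z1+z2| = 13.1594 ≤ |z1|+|z2| = 16.7466 (verified)


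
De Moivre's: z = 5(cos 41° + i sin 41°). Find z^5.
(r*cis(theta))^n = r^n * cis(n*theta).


r^5 = 5^5 = 3125
n*theta = 5*41° = 205° = 205° (mod 360)
a = 3125*cos(205°) = -2832.2118
b = 3125*sin(205°) = -1320.6821

3125 cis(205°) = -2832.2118 - 1320.6821i


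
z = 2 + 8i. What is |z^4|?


|z| = sqrt(4+64) = sqrt(68) = 8.2462
|z^4| = |z|^4 = (sqrt(68))^4 = 68^2 = 4624

|z^4| = 4624


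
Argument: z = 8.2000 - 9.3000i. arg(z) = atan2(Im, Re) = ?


Re = 8.2, Im = -9.3
arg = atan2(-9.3, 8.2) = -48.5967 degrees

arg(z) = -48.5967 degrees


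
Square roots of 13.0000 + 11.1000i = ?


|z| = sqrt(169+123.21) = 17.0942
sqrt((|z|+a)/2) = sqrt((17.0942+13)/2) = sqrt(15.0471) = 3.8791
sqrt((|z|-a)/2) = sqrt((17.0942-13)/2) = sqrt(2.0471) = 1.4308

±(3.8791 + 1.4308i) i.e. 3.8791 + 1.4308i and -3.8791 - 1.4308i


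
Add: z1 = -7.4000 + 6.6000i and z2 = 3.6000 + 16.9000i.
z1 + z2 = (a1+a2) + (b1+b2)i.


Real: -7.4 + 3.6 = -3.8
Imag: 6.6 + 16.9 = 23.5

-3.8000 + 23.5000i


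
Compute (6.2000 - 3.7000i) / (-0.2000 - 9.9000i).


Conjugate of z2 = -0.2000 + 9.9000i
Numerator: (6.2000 - 3.7000i)(-0.2000 + 9.9000i) = 35.3900 + 62.1200i
Denominator: (-0.2)^2 + (-9.9)^2 = 98.05
Result = (35.3900 + 62.1200i)/98.05

0.3609 + 0.6336i


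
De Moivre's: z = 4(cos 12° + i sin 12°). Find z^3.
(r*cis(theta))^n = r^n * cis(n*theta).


r^3 = 4^3 = 64
n*theta = 3*12° = 36° = 36° (mod 360)
a = 64*cos(36°) = 51.7771
b = 64*sin(36°) = 37.6183

64 cis(36°) = 51.7771 + 37.6183i


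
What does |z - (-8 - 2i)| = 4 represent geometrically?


|z - z0| = r is a circle with center z0 and radius r.
Center = (-8, -2), radius = 4

Circle with center (-8, -2) and radius 4


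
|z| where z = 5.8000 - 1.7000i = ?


|z| = sqrt(5.8^2 + (-1.7)^2) = sqrt(33.64 + 2.89) = sqrt(36.53) = 6.0440

|z| = 6.0440


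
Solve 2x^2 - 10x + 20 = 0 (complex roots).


disc = (-10)^2 - 4*2*20 = 100 - 160 = -60
sqrt(|disc|) = sqrt(60) = 7.7460
Real part = 10/(2*2) = 2.5000
Imag part = 7.7460/(2*2) = 1.9365

2.5000 ± 1.9365i


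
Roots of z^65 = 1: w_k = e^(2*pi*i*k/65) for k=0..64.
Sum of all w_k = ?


The sum of all 65th roots of unity is 0.
Geometric series: (1 - w^65)/(1 - w) = (1-1)/(1-w) = 0 since w^65 = 1, w ≠ 1.
Alternatively: coefficient of z^64 in z^65 - 1 is 0.

0


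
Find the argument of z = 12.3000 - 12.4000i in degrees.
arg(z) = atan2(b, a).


Re = 12.3, Im = -12.4
arg = atan2(-12.4, 12.3) = -45.2320 degrees

arg(z) = -45.2320 degrees


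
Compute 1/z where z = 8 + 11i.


|z|^2 = 64+121 = 185
1/z = (8 - 11i)/185

1/z = 0.0432 - 0.0595i


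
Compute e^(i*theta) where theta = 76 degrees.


cos(76°) = 0.2419
sin(76°) = 0.9703

e^(i*76°) = 0.2419 + 0.9703i


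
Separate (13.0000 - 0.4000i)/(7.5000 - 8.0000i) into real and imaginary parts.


Multiply by conjugate: (13.0000 - 0.4000i)(7.5000 + 8.0000i) / (7.5^2 + (-8)^2)
Numerator real = 13*7.5 - (0.4)*(-8) = 100.7
Numerator imag = -0.4*7.5 - 13*(-8) = 101
Denominator = 120.25
Re(z) = 100.7/120.25 = 0.8374
Im(z) = 101/120.25 = 0.8399

Re(z) = 0.8374, Im(z) = 0.8399


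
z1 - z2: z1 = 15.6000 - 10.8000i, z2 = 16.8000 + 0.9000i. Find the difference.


Real: 15.6 - 16.8 = -1.2
Imag: -10.8 - 0.9 = -11.7

-1.2000 - 11.7000i


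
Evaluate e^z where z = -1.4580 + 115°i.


e^-1.4580 = 0.2327
cos(115°) = -0.4226
sin(115°) = 0.9063
Real = 0.2327*(-0.4226) = -0.0983
Imag = 0.2327*0.9063 = 0.2109

-0.0983 + 0.2109i


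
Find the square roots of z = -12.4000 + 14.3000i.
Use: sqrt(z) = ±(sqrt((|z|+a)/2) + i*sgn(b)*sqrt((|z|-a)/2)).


|z| = sqrt(153.76+204.49) = 18.9275
sqrt((|z|+a)/2) = sqrt((18.9275+(-12.4))/2) = sqrt(3.2637) = 1.8066
sqrt((|z|-a)/2) = sqrt((18.9275-(-12.4))/2) = sqrt(15.6637) = 3.9577

±(1.8066 + 3.9577i) i.e. 1.8066 + 3.9577i and -1.8066 - 3.9577i


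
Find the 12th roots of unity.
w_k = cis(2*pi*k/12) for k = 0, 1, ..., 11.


The 12th roots of unity are cis(360k/12°) for k=0..11
Angle step = 360/12 = 30°
Primitive root: cis(30°)
Primitive root = 0.8660 + 0.5000i

12 roots at angles: 0°, 30°, 60°, 90°, 120°, 150°, 180°, 210°, 240°, 270°, 300°, 330°


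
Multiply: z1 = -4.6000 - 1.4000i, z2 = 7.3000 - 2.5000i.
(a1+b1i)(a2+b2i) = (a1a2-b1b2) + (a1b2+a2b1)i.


Real = -4.6*7.3 - (-1.4)*(-2.5) = -33.58 - 3.5 = -37.08
Imag = -4.6*(-2.5) + 7.3*(-1.4) = 11.5 - (10.22) = 1.28

-37.0800 + 1.2800i


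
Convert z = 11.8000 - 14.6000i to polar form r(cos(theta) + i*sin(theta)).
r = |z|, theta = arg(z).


r = sqrt(139.24+213.16) = sqrt(352.4) = 18.7723
theta = atan2(-14.6, 11.8) = -51.0542 degrees

r = 18.7723, theta = -51.0542 degrees


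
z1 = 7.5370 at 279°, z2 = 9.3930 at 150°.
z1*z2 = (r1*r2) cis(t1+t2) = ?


r = 7.5370 * 9.3930 = 70.7950
theta = 279° + 150° = 429° = 69° (mod 360)

70.7950 cis(69°)


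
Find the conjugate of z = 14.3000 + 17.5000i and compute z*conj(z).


z_bar = 14.3000 - 17.5000i
z*z_bar = 14.3^2 + 17.5^2 = 204.49 + 306.25 = 510.74

z_bar = 14.3000 - 17.5000i, z*z_bar = 510.74


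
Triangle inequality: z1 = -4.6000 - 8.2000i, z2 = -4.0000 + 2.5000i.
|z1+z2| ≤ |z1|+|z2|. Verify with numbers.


|z1| = sqrt((-4.6)^2 + (-8.2)^2) = sqrt(88.4) = 9.4021
|z2| = sqrt((-4)^2 + 2.5^2) = sqrt(22.25) = 4.7170
z1+z2 = -8.6000 - 5.7000i
|z1+z2| = sqrt(106.45) = 10.3175
|z1|+|z2| = 9.4021 + 4.7170 = 14.1191

|z1+z2| = 10.3175 ≤ |z1|+|z2| = 14.1191 (verified)


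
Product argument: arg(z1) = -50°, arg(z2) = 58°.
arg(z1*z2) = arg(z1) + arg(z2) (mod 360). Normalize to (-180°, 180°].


arg(z1*z2) = -50° + 58° = 8°
Normalized to (-180°, 180°]: 8°

8°


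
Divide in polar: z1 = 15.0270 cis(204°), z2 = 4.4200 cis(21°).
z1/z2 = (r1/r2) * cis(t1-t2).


r = 15.0270 / 4.4200 = 3.3998
theta = 204° - 21° = 183° = 183° (mod 360)

3.3998 cis(183°)


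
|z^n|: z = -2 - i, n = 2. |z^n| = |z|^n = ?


|z| = sqrt(4+1) = sqrt(5) = 2.2361
|z^2| = |z|^2 = (sqrt(5))^2 = 5

|z^2| = 5


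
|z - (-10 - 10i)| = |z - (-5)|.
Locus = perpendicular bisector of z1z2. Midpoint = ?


Equal distances means the locus is the perpendicular bisector of z1 and z2.
Midpoint = ((-10+(-5))/2, (-10+0)/2) = (-7.5000, -5.0000)

Perpendicular bisector through (-7.5000, -5.0000)


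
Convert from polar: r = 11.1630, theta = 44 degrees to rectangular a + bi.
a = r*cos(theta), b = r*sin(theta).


a = 11.1630*cos(44°) = 11.1630*0.71934 = 8.0300
b = 11.1630*sin(44°) = 11.1630*0.69466 = 7.7545

8.0300 + 7.7545i


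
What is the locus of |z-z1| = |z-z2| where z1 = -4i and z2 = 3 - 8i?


Equal distances means the locus is the perpendicular bisector of z1 and z2.
Midpoint = ((0+3)/2, (-4+(-8))/2) = (1.5000, -6.0000)

Perpendicular bisector through (1.5000, -6.0000)


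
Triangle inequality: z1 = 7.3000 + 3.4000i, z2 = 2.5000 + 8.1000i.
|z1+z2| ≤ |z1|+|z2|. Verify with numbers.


|z1| = sqrt(7.3^2 + 3.4^2) = sqrt(64.85) = 8.0529
|z2| = sqrt(2.5^2 + 8.1^2) = sqrt(71.86) = 8.4770
z1+z2 = 9.8000 + 11.5000i
|z1+z2| = sqrt(228.29) = 15.1093
|z1|+|z2| = 8.0529 + 8.4770 = 16.5299

|z1+z2| = 15.1093 ≤ |z1|+|z2| = 16.5299 (verified)


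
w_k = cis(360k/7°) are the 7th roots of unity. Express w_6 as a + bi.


Angle = 360*6/7 = 308.5714°
a = cos(308.5714°) = 0.6235
b = sin(308.5714°) = -0.7818

0.6235 - 0.7818i


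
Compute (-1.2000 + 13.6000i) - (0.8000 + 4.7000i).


Real: -1.2 - 0.8 = -2
Imag: 13.6 - 4.7 = 8.9

-2.0000 + 8.9000i


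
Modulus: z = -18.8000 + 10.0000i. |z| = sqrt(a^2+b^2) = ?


|z| = sqrt((-18.8)^2 + 10^2) = sqrt(353.44 + 100) = sqrt(453.44) = 21.2941

|z| = 21.2941


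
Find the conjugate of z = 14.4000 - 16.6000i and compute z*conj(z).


z_bar = 14.4000 + 16.6000i
z*z_bar = 14.4^2 + (-16.6)^2 = 207.36 + 275.56 = 482.92

z_bar = 14.4000 + 16.6000i, z*z_bar = 482.92


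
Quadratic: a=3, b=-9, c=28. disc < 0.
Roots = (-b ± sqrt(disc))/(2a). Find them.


disc = (-9)^2 - 4*3*28 = 81 - 336 = -255
sqrt(|disc|) = sqrt(255) = 15.9687
Real part = 9/(2*3) = 1.5000
Imag part = 15.9687/(2*3) = 2.6615

1.5000 ± 2.6615i


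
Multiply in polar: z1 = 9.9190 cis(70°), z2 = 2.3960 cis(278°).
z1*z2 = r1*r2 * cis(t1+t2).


r = 9.9190 * 2.3960 = 23.7659
theta = 70° + 278° = 348° = 348° (mod 360)

23.7659 cis(348°)


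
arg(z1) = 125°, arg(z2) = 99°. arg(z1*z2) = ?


arg(z1*z2) = 125° + 99° = 224°
Normalized to (-180°, 180°]: -136°

-136°


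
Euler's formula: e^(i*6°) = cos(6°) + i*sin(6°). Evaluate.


cos(6°) = 0.9945
sin(6°) = 0.1045

e^(i*6°) = 0.9945 + 0.1045i


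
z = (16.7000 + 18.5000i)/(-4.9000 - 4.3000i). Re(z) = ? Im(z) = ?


Multiply by conjugate: (16.7000 + 18.5000i)(-4.9000 + 4.3000i) / ((-4.9)^2 + (-4.3)^2)
Numerator real = 16.7*(-4.9) + 18.5*(-4.3) = -161.38
Numerator imag = 18.5*(-4.9) - 16.7*(-4.3) = -18.84
Denominator = 42.5
Re(z) = -161.38/42.5 = -3.7972
Im(z) = -18.84/42.5 = -0.4433

Re(z) = -3.7972, Im(z) = -0.4433


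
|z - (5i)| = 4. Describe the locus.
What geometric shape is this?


|z - z0| = r is a circle with center z0 and radius r.
Center = (0, 5), radius = 4

Circle with center (0, 5) and radius 4


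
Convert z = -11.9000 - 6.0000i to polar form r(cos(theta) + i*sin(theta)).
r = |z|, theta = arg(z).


r = sqrt(141.61+36) = sqrt(177.61) = 13.3270
theta = atan2(-6, -11.9) = -153.2427 degrees

r = 13.3270, theta = -153.2427 degrees


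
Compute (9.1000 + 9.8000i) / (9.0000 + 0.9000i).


Conjugate of z2 = 9.0000 - 0.9000i
Numerator: (9.1000 + 9.8000i)(9.0000 - 0.9000i) = 90.7200 + 80.0100i
Denominator: 9^2 + 0.9^2 = 81.81
Result = (90.7200 + 80.0100i)/81.81

1.1089 + 0.9780i


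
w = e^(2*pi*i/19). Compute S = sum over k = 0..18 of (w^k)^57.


The roots are w_k = w^k with w = e^(2*pi*i/19), and (w^k)^57 = (w^57)^k.
So S = 1 + u + u^2 + ... + u^(18) with u = w^57.
57 = 3*19 + 0, so 57 is a multiple of 19 and u = (w^19)^3 = 1.
Every one of the 19 terms equals 1: S = 19

S = 19


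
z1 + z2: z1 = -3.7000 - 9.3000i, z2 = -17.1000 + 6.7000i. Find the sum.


Real: -3.7 - 17.1 = -20.8
Imag: -9.3 + 6.7 = -2.6

-20.8000 - 2.6000i


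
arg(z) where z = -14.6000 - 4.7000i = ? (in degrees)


Re = -14.6, Im = -4.7
arg = atan2(-4.7, -14.6) = -162.1557 degrees

arg(z) = -162.1557 degrees


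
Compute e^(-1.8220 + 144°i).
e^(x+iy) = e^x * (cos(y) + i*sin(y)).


e^-1.8220 = 0.1617
cos(144°) = -0.809
sin(144°) = 0.5878
Real = 0.1617*(-0.809) = -0.1308
Imag = 0.1617*0.5878 = 0.0950

-0.1308 + 0.0950i


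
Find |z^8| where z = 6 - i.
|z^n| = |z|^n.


|z| = sqrt(36+1) = sqrt(37) = 6.0828
|z^8| = |z|^8 = (sqrt(37))^8 = 37^4 = 1874161

|z^8| = 1874161


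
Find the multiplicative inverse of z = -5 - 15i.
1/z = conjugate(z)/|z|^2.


|z|^2 = 25+225 = 250
1/z = (-5 + 15i)/250

1/z = -0.0200 + 0.0600i


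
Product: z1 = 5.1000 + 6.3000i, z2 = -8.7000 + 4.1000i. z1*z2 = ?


Real = 5.1*(-8.7) - 6.3*4.1 = -44.37 - 25.83 = -70.2
Imag = 5.1*4.1 - (8.7)*6.3 = 20.91 - (54.81) = -33.9

-70.2000 - 33.9000i


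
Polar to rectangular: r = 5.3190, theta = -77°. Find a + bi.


a = 5.3190*cos(-77°) = 5.3190*0.22495 = 1.1965
b = 5.3190*sin(-77°) = 5.3190*(-0.97437) = -5.1827

1.1965 - 5.1827i


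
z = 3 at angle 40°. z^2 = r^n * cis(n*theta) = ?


r^2 = 3^2 = 9
n*theta = 2*40° = 80° = 80° (mod 360)
a = 9*cos(80°) = 1.5628
b = 9*sin(80°) = 8.8633

9 cis(80°) = 1.5628 + 8.8633i


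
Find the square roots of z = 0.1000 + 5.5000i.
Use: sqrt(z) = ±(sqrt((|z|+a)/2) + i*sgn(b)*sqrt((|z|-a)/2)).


|z| = sqrt(0.01+30.25) = 5.5009
sqrt((|z|+a)/2) = sqrt((5.5009+0.1)/2) = sqrt(2.8005) = 1.6735
sqrt((|z|-a)/2) = sqrt((5.5009-0.1)/2) = sqrt(2.7005) = 1.6433

±(1.6735 + 1.6433i) i.e. 1.6735 + 1.6433i and -1.6735 - 1.6433i


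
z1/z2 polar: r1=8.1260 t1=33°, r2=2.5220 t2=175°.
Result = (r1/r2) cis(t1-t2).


r = 8.1260 / 2.5220 = 3.2220
theta = 33° - 175° = -142° = 218° (mod 360)

3.2220 cis(218°)


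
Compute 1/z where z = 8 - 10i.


|z|^2 = 64+100 = 164
1/z = (8 + 10i)/164

1/z = 0.0488 + 0.0610i


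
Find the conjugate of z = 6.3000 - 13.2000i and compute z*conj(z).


z_bar = 6.3000 + 13.2000i
z*z_bar = 6.3^2 + (-13.2)^2 = 39.69 + 174.24 = 213.93

z_bar = 6.3000 + 13.2000i, z*z_bar = 213.93


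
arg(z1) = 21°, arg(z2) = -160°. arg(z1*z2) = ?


arg(z1*z2) = 21° - 160° = -139°
Normalized to (-180°, 180°]: -139°

-139°


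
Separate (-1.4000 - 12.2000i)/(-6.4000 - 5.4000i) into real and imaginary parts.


Multiply by conjugate: (-1.4000 - 12.2000i)(-6.4000 + 5.4000i) / ((-6.4)^2 + (-5.4)^2)
Numerator real = -1.4*(-6.4) - (12.2)*(-5.4) = 74.84
Numerator imag = -12.2*(-6.4) - (-1.4)*(-5.4) = 70.52
Denominator = 70.12
Re(z) = 74.84/70.12 = 1.0673
Im(z) = 70.52/70.12 = 1.0057

Re(z) = 1.0673, Im(z) = 1.0057


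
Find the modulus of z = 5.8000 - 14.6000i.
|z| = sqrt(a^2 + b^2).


|z| = sqrt(5.8^2 + (-14.6)^2) = sqrt(33.64 + 213.16) = sqrt(246.8) = 15.7099

|z| = 15.7099


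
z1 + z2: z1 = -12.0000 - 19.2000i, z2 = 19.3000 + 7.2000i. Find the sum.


Real: -12 + 19.3 = 7.3
Imag: -19.2 + 7.2 = -12

7.3000 - 12.0000i


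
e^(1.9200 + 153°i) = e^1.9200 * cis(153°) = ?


e^1.9200 = 6.8210
cos(153°) = -0.891
sin(153°) = 0.454
Real = 6.8210*(-0.891) = -6.0775
Imag = 6.8210*0.454 = 3.0967

-6.0775 + 3.0967i


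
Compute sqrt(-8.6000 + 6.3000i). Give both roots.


|z| = sqrt(73.96+39.69) = 10.6607
sqrt((|z|+a)/2) = sqrt((10.6607+(-8.6))/2) = sqrt(1.0303) = 1.0151
sqrt((|z|-a)/2) = sqrt((10.6607-(-8.6))/2) = sqrt(9.6303) = 3.1033

±(1.0151 + 3.1033i) i.e. 1.0151 + 3.1033i and -1.0151 - 3.1033i


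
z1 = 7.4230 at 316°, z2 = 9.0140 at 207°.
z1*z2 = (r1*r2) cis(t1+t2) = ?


r = 7.4230 * 9.0140 = 66.9109
theta = 316° + 207° = 523° = 163° (mod 360)

66.9109 cis(163°)


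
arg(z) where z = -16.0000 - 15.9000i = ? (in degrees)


Re = -16, Im = -15.9
arg = atan2(-15.9, -16) = -135.1796 degrees

arg(z) = -135.1796 degrees


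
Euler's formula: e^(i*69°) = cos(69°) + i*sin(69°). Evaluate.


cos(69°) = 0.3584
sin(69°) = 0.9336

e^(i*69°) = 0.3584 + 0.9336i


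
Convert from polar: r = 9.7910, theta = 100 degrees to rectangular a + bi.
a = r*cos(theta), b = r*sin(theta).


a = 9.7910*cos(100°) = 9.7910*(-0.17365) = -1.7002
b = 9.7910*sin(100°) = 9.7910*0.98481 = 9.6423

-1.7002 + 9.6423i


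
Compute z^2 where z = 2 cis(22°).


r^2 = 2^2 = 4
n*theta = 2*22° = 44° = 44° (mod 360)
a = 4*cos(44°) = 2.8774
b = 4*sin(44°) = 2.7786

4 cis(44°) = 2.8774 + 2.7786i


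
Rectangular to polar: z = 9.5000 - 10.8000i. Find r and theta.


r = sqrt(90.25+116.64) = sqrt(206.89) = 14.3837
theta = atan2(-10.8, 9.5) = -48.6642 degrees

r = 14.3837, theta = -48.6642 degrees


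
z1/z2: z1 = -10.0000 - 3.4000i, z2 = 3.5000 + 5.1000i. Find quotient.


Conjugate of z2 = 3.5000 - 5.1000i
Numerator: (-10.0000 - 3.4000i)(3.5000 - 5.1000i) = -52.3400 + 39.1000i
Denominator: 3.5^2 + 5.1^2 = 38.26
Result = (-52.3400 + 39.1000i)/38.26

-1.3680 + 1.0220i


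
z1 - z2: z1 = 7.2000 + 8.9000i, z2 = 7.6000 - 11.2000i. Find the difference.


Real: 7.2 - 7.6 = -0.4
Imag: 8.9 + 11.2 = 20.1

-0.4000 + 20.1000i


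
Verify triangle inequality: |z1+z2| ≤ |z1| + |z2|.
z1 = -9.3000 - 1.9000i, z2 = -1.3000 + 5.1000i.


|z1| = sqrt((-9.3)^2 + (-1.9)^2) = sqrt(90.1) = 9.4921
|z2| = sqrt((-1.3)^2 + 5.1^2) = sqrt(27.7) = 5.2631
z1+z2 = -10.6000 + 3.2000i
|z1+z2| = sqrt(122.6) = 11.0725
|z1|+|z2| = 9.4921 + 5.2631 = 14.7552

|z1+z2| = 11.0725 ≤ |z1|+|z2| = 14.7552 (verified)


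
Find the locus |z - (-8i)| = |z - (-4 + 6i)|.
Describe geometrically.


Equal distances means the locus is the perpendicular bisector of z1 and z2.
Midpoint = ((0+(-4))/2, (-8+6)/2) = (-2.0000, -1.0000)

Perpendicular bisector through (-2.0000, -1.0000)


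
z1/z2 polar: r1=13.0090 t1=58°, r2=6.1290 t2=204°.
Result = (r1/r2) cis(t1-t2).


r = 13.0090 / 6.1290 = 2.1225
theta = 58° - 204° = -146° = 214° (mod 360)

2.1225 cis(214°)


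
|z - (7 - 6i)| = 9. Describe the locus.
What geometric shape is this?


|z - z0| = r is a circle with center z0 and radius r.
Center = (7, -6), radius = 9

Circle with center (7, -6) and radius 9


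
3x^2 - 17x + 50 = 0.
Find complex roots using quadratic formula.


disc = (-17)^2 - 4*3*50 = 289 - 600 = -311
sqrt(|disc|) = sqrt(311) = 17.6352
Real part = 17/(2*3) = 2.8333
Imag part = 17.6352/(2*3) = 2.9392

2.8333 ± 2.9392i


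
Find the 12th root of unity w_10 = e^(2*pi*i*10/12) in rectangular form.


Angle = 360*10/12 = 300°
a = cos(300°) = 0.5000
b = sin(300°) = -0.8660

0.5000 - 0.8660i


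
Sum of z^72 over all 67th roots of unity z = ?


The roots are w_k = w^k with w = e^(2*pi*i/67), and (w^k)^72 = (w^72)^k.
So S = 1 + u + u^2 + ... + u^(66) with u = w^72.
72 = 1*67 + 5, so 72 is not a multiple of 67: u = (w^67)^1 * w^5 = w^5 ≠ 1 (w is a primitive 67th root), while u^67 = (w^67)^72 = 1.
Geometric series: S = (1 - u^67)/(1 - u) = (1 - 1)/(1 - u) = 0

S = 0


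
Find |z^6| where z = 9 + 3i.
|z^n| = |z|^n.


|z| = sqrt(81+9) = sqrt(90) = 9.4868
|z^6| = |z|^6 = (sqrt(90))^6 = 90^3 = 729000

|z^6| = 729000


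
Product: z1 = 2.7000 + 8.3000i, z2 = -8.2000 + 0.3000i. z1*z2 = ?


Real = 2.7*(-8.2) - 8.3*0.3 = -22.14 - 2.49 = -24.63
Imag = 2.7*0.3 - (8.2)*8.3 = 0.81 - (68.06) = -67.25

-24.6300 - 67.2500i


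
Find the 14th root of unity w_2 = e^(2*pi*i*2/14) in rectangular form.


Angle = 360*2/14 = 51.4286°
a = cos(51.4286°) = 0.6235
b = sin(51.4286°) = 0.7818

0.6235 + 0.7818i


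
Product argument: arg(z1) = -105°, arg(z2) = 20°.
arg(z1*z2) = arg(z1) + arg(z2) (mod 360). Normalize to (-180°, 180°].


arg(z1*z2) = -105° + 20° = -85°
Normalized to (-180°, 180°]: -85°

-85°


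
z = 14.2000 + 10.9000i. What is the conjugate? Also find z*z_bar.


z_bar = 14.2000 - 10.9000i
z*z_bar = 14.2^2 + 10.9^2 = 201.64 + 118.81 = 320.45

z_bar = 14.2000 - 10.9000i, z*z_bar = 320.45


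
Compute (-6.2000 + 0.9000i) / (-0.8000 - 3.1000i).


Conjugate of z2 = -0.8000 + 3.1000i
Numerator: (-6.2000 + 0.9000i)(-0.8000 + 3.1000i) = 2.1700 - 19.9400i
Denominator: (-0.8)^2 + (-3.1)^2 = 10.25
Result = (2.1700 - 19.9400i)/10.25

0.2117 - 1.9454i


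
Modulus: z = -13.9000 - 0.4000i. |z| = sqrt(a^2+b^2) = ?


|z| = sqrt((-13.9)^2 + (-0.4)^2) = sqrt(193.21 + 0.16) = sqrt(193.37) = 13.9058

|z| = 13.9058


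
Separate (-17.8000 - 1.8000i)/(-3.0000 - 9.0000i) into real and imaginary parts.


Multiply by conjugate: (-17.8000 - 1.8000i)(-3.0000 + 9.0000i) / ((-3)^2 + (-9)^2)
Numerator real = -17.8*(-3) - (1.8)*(-9) = 69.6
Numerator imag = -1.8*(-3) - (-17.8)*(-9) = -154.8
Denominator = 90
Re(z) = 69.6/90 = 0.7733
Im(z) = -154.8/90 = -1.7200

Re(z) = 0.7733, Im(z) = -1.7200


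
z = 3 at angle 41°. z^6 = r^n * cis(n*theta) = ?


r^6 = 3^6 = 729
n*theta = 6*41° = 246° = 246° (mod 360)
a = 729*cos(246°) = -296.5110
b = 729*sin(246°) = -665.9746

729 cis(246°) = -296.5110 - 665.9746i
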